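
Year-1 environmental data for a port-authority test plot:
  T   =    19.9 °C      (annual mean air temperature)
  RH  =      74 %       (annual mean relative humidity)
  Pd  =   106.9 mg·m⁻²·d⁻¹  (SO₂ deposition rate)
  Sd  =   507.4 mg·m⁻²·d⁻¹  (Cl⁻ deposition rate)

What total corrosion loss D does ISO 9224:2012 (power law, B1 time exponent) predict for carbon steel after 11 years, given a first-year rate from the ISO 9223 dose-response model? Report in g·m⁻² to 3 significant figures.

carbon steel: temperature factor f = -0.054·(9.9) = -0.5346
  Pd branch = 1.77·Pd^0.52·e^(0.02·RH+f) = 51.72 μm/a
  Cl⁻ term: 0.102·507.4^0.62·exp(0.033·74+0.04·19.9) = 123.6
  sum: 51.72 + 123.6 → r_corr = 175.4 μm/a
Power-law: D(11) = r_corr · 11^0.523
  D(11) = 175.4 × 11^0.523 = 175.4 × 3.505 = 614.6 μm
  Mass loss = 614.6 μm × 7.85 g/cm³ = 4824 g·m⁻²

D(11) = 4.82e+03 g·m⁻²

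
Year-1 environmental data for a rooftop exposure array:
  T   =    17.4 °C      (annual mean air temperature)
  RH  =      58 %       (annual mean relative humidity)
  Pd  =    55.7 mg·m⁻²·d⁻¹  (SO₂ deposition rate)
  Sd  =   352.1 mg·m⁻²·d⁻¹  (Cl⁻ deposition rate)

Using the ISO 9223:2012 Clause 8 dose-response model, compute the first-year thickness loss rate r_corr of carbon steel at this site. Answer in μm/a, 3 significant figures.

carbon steel: temperature factor f = -0.054·(7.4) = -0.3996
  SO₂ term: 1.77·55.7^0.52·exp(0.02·58-0.3996) = 30.62
  Cl⁻ term: 0.102·352.1^0.62·exp(0.033·58+0.04·17.4) = 52.61
  r_corr = 30.62 + 52.61 = 83.23 μm/a

r_corr = 83.2 μm/a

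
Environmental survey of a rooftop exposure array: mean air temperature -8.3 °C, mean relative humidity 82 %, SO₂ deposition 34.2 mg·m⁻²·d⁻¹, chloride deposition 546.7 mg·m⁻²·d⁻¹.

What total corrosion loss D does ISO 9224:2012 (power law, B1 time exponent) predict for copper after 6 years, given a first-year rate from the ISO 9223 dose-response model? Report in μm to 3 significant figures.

copper: T≤10 °C ⇒ hinge +0.126·(-8.3−10) = -2.3058
  Pd branch = 0.0053·Pd^0.26·e^(0.059·RH+f) = 0.167 μm/a
  Cl⁻ term: 0.01025·546.7^0.27·exp(0.036·82+0.049·-8.3) = 0.7167
  r_corr = 0.167 + 0.7167 = 0.8837 μm/a
Long-term exponent b (ISO 9224 Table 2, B1) = 0.667
  D(6) = 0.8837 × 6^0.667 = 0.8837 × 3.304 = 2.92 μm

D(6) = 2.92 μm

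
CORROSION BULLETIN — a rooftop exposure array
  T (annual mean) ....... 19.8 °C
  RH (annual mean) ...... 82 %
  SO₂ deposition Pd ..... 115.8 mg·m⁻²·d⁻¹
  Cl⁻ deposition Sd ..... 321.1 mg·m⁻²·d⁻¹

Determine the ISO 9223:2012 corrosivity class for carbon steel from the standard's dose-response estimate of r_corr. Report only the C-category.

carbon steel: f(T) = -0.054·(T−10) [T>10 °C] = -0.5292
  Pd branch = 1.77·Pd^0.52·e^(0.02·RH+f) = 63.61 μm/a
  Sd branch = 0.102·Sd^0.62·e^(0.033·RH+0.04·T) = 120.7 μm/a
  sum: 63.61 + 120.7 → r_corr = 184.4 μm/a
Category bounds: 80…200 μm/a bracket r_corr ⇒ C5

C5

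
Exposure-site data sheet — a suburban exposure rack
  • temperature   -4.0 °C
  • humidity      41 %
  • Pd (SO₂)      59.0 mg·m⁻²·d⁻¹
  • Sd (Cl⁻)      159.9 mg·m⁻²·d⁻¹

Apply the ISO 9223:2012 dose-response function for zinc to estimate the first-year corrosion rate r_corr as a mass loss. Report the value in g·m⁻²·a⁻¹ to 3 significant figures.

r_corr = 4.37 g·m⁻²·a⁻¹

zinc: temperature factor f = +0.038·(-14.0) = -0.5320
  sulphur-dioxide contribution → 0.3005 μm/a
  chloride contribution → 0.3119 μm/a
  total first-year rate 0.6124 μm/a
Convert to mass loss: 0.6124 μm/a × 7.14 g/cm³ = 4.372 g·m⁻²·a⁻¹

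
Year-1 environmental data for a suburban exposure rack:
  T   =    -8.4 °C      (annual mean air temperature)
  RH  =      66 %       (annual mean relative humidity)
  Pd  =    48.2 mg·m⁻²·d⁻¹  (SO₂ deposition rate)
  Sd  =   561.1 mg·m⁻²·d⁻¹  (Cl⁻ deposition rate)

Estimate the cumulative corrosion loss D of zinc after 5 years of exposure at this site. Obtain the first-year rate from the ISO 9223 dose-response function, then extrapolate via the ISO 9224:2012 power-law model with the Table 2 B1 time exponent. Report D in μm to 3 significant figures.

zinc: T≤10 °C ⇒ hinge +0.038·(-8.4−10) = -0.6992
  sulphur-dioxide contribution → 0.7345 μm/a
  chloride contribution → 0.5361 μm/a
  ⇒ r_corr(zinc) = 1.271 μm/a
Long-term exponent b (ISO 9224 Table 2, B1) = 0.813
  D(5) = 1.271 × 5^0.813 = 1.271 × 3.701 = 4.702 μm

D(5) = 4.70 μm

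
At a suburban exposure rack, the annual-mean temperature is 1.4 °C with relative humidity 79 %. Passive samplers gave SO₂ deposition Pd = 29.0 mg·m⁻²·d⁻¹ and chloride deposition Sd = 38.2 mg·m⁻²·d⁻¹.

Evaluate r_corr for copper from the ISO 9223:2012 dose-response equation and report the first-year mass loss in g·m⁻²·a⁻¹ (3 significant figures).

copper: f(T) = +0.126·(T−10) [T≤10 °C] = -1.0836
  SO₂ term: 0.0053·29.0^0.26·exp(0.059·79-1.0836) = 0.4551
  Sd branch = 0.01025·Sd^0.27·e^(0.036·RH+0.049·T) = 0.5044 μm/a
  r_corr = 0.4551 + 0.5044 = 0.9596 μm/a
Convert to mass loss: 0.9596 μm/a × 8.96 g/cm³ = 8.598 g·m⁻²·a⁻¹

r_corr = 8.60 g·m⁻²·a⁻¹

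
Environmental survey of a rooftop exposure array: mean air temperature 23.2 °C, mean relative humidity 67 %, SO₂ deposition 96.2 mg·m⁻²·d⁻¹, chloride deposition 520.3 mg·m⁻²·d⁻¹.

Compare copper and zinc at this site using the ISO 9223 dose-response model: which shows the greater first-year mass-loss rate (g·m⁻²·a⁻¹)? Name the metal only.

copper: temperature factor f = -0.080·(13.2) = -1.0560
  SO₂ term: 0.0053·96.2^0.26·exp(0.059·67-1.0560) = 0.3148
  Sd branch = 0.01025·Sd^0.27·e^(0.036·RH+0.049·T) = 1.929 μm/a
  sum: 0.3148 + 1.929 → r_corr = 2.244 μm/a
  mass loss = 2.244 μm/a × 8.96 g/cm³ = 20.1 g·m⁻²·a⁻¹
zinc: f(T) = -0.071·(T−10) [T>10 °C] = -0.9372
  SO₂ term: 0.0129·96.2^0.44·exp(0.046·67-0.9372) = 0.8216
  Cl⁻ term: 0.0175·520.3^0.57·exp(0.008·67+0.085·23.2) = 7.595
  sum: 0.8216 + 7.595 → r_corr = 8.416 μm/a
  mass loss = 8.416 μm/a × 7.14 g/cm³ = 60.09 g·m⁻²·a⁻¹
Ordering by g·m⁻²·a⁻¹: zinc (60.1) > copper (20.1)

zinc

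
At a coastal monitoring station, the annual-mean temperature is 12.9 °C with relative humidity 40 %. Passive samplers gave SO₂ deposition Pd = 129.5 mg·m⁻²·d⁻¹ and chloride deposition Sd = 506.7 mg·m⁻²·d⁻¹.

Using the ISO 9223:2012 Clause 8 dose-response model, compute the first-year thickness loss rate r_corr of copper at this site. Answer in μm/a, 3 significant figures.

copper: T>10 °C ⇒ hinge -0.080·(12.9−10) = -0.2320
  SO₂ term: 0.0053·129.5^0.26·exp(0.059·40-0.2320) = 0.1576
  Cl⁻ term: 0.01025·506.7^0.27·exp(0.036·40+0.049·12.9) = 0.4374
  sum: 0.1576 + 0.4374 → r_corr = 0.5951 μm/a

r_corr = 0.595 μm/a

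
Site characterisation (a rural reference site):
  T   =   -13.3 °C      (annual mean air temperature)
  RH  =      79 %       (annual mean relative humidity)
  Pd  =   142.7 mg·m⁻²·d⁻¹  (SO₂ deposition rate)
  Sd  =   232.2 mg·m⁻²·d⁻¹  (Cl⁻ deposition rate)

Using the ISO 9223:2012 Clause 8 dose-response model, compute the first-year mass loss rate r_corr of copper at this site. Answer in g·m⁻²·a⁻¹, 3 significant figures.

copper: temperature factor f = +0.126·(-23.3) = -2.9358
  sulphur-dioxide contribution → 0.1081 μm/a
  chloride contribution → 0.3996 μm/a
  ⇒ r_corr(copper) = 0.5076 μm/a
Convert to mass loss: 0.5076 μm/a × 8.96 g/cm³ = 4.549 g·m⁻²·a⁻¹

r_corr = 4.55 g·m⁻²·a⁻¹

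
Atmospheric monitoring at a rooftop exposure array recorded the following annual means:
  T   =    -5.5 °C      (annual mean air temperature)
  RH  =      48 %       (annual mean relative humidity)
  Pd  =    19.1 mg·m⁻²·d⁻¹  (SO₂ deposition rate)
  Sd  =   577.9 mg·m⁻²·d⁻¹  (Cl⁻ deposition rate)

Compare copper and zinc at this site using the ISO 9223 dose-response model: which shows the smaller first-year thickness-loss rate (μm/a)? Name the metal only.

copper

copper: f(T) = +0.126·(T−10) [T≤10 °C] = -1.9530
  SO₂ term: 0.0053·19.1^0.26·exp(0.059·48-1.9530) = 0.02748
  Cl⁻ term: 0.01025·577.9^0.27·exp(0.036·48+0.049·-5.5) = 0.2454
  sum: 0.02748 + 0.2454 → r_corr = 0.2729 μm/a
zinc: T≤10 °C ⇒ hinge +0.038·(-5.5−10) = -0.5890
  Pd branch = 0.0129·Pd^0.44·e^(0.046·RH+f) = 0.2384 μm/a
  Sd branch = 0.0175·Sd^0.57·e^(0.008·RH+0.085·T) = 0.604 μm/a
  sum: 0.2384 + 0.604 → r_corr = 0.8424 μm/a
Ordering by μm/a: zinc (0.842) > copper (0.273)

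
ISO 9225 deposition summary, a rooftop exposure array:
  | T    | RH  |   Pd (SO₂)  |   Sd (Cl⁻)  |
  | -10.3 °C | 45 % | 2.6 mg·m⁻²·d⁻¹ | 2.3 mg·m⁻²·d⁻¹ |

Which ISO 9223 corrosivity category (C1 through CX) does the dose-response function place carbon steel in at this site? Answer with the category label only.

carbon steel: T≤10 °C ⇒ hinge +0.150·(-10.3−10) = -3.0450
  Pd branch = 1.77·Pd^0.52·e^(0.02·RH+f) = 0.3406 μm/a
  Sd branch = 0.102·Sd^0.62·e^(0.033·RH+0.04·T) = 0.4999 μm/a
  r_corr = 0.3406 + 0.4999 = 0.8404 μm/a
0.84 μm/a falls in (0, 1.3] for carbon steel → category C1

C1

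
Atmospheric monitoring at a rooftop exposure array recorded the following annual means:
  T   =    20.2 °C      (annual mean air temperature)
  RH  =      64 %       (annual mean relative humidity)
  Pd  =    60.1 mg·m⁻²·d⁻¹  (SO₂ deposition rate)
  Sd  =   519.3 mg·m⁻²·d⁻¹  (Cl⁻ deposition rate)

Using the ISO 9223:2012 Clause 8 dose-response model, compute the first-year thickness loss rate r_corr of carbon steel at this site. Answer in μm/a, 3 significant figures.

carbon steel: f(T) = -0.054·(T−10) [T>10 °C] = -0.5508
  SO₂ term: 1.77·60.1^0.52·exp(0.02·64-0.5508) = 30.88
  Cl⁻ term: 0.102·519.3^0.62·exp(0.033·64+0.04·20.2) = 91.26
  sum: 30.88 + 91.26 → r_corr = 122.1 μm/a

r_corr = 122 μm/a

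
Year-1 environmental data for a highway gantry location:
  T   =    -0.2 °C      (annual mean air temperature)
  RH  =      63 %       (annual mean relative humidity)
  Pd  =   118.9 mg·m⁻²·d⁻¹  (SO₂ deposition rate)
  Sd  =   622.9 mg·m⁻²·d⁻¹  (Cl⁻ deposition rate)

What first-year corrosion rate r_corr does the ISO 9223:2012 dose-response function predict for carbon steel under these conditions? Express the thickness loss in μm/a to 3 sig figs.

carbon steel: T≤10 °C ⇒ hinge +0.150·(-0.2−10) = -1.5300
  sulphur-dioxide contribution → 16.21 μm/a
  chloride contribution → 43.71 μm/a
  ⇒ r_corr(carbon steel) = 59.92 μm/a

r_corr = 59.9 μm/a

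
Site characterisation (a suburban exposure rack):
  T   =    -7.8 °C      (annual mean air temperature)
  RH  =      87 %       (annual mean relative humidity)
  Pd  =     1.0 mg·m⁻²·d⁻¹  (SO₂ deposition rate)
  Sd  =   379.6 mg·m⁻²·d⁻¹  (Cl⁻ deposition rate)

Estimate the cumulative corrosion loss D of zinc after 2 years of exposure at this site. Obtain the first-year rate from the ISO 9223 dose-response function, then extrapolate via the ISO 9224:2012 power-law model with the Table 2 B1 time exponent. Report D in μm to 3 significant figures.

zinc: T≤10 °C ⇒ hinge +0.038·(-7.8−10) = -0.6764
  sulphur-dioxide contribution → 0.3588 μm/a
  chloride contribution → 0.5341 μm/a
  ⇒ r_corr(zinc) = 0.8929 μm/a
Long-term exponent b (ISO 9224 Table 2, B1) = 0.813
  D(2) = 0.8929 × 2^0.813 = 0.8929 × 1.757 = 1.569 μm

D(2) = 1.57 μm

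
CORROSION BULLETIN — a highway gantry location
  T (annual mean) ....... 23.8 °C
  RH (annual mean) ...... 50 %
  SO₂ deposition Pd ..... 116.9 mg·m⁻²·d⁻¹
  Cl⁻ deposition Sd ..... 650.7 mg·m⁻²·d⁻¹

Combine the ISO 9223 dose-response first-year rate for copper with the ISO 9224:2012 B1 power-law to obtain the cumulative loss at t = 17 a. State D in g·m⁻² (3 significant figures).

copper: T>10 °C ⇒ hinge -0.080·(23.8−10) = -1.1040
  SO₂ term: 0.0053·116.9^0.26·exp(0.059·50-1.1040) = 0.1158
  Sd branch = 0.01025·Sd^0.27·e^(0.036·RH+0.049·T) = 1.144 μm/a
  r_corr = 0.1158 + 1.144 = 1.26 μm/a
Long-term exponent b (ISO 9224 Table 2, B1) = 0.667
  D(17) = 1.26 × 17^0.667 = 1.26 × 6.618 = 8.339 μm
  Mass loss = 8.339 μm × 8.96 g/cm³ = 74.72 g·m⁻²

D(17) = 74.7 g·m⁻²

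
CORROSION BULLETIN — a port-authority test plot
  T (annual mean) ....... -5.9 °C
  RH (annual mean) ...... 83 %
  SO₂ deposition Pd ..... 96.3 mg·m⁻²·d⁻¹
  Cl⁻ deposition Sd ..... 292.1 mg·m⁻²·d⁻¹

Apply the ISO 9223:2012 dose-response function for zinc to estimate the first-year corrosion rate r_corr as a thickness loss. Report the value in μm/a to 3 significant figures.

r_corr = 2.92 μm/a

zinc: T≤10 °C ⇒ hinge +0.038·(-5.9−10) = -0.6042
  sulphur-dioxide contribution → 2.394 μm/a
  chloride contribution → 0.5236 μm/a
  ⇒ r_corr(zinc) = 2.918 μm/a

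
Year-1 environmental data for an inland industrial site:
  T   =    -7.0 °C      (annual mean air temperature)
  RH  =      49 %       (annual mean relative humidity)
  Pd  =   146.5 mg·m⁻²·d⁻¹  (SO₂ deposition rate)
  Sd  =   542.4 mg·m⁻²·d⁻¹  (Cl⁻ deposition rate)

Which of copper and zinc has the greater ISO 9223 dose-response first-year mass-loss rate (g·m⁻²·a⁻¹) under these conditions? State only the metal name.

zinc

copper: f(T) = +0.126·(T−10) [T≤10 °C] = -2.1420
  sulphur-dioxide contribution → 0.04099 μm/a
  chloride contribution → 0.2323 μm/a
  ⇒ r_corr(copper) = 0.2733 μm/a
  mass loss = 0.2733 μm/a × 8.96 g/cm³ = 2.449 g·m⁻²·a⁻¹
zinc: T≤10 °C ⇒ hinge +0.038·(-7.0−10) = -0.6460
  sulphur-dioxide contribution → 0.578 μm/a
  chloride contribution → 0.5169 μm/a
  ⇒ r_corr(zinc) = 1.095 μm/a
  mass loss = 1.095 μm/a × 7.14 g/cm³ = 7.818 g·m⁻²·a⁻¹
Ordering by g·m⁻²·a⁻¹: zinc (7.82) > copper (2.45)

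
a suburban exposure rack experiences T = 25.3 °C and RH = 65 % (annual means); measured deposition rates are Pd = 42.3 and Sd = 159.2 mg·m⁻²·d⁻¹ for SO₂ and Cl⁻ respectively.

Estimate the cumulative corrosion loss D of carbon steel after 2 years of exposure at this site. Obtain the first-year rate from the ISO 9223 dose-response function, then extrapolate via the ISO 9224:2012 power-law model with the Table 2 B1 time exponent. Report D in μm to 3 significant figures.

carbon steel: f(T) = -0.054·(T−10) [T>10 °C] = -0.8262
  Pd branch = 1.77·Pd^0.52·e^(0.02·RH+f) = 19.93 μm/a
  Cl⁻ term: 0.102·159.2^0.62·exp(0.033·65+0.04·25.3) = 55.57
  sum: 19.93 + 55.57 → r_corr = 75.5 μm/a
Power-law: D(2) = r_corr · 2^0.523
  D(2) = 75.5 × 2^0.523 = 75.5 × 1.437 = 108.5 μm

D(2) = 108 μm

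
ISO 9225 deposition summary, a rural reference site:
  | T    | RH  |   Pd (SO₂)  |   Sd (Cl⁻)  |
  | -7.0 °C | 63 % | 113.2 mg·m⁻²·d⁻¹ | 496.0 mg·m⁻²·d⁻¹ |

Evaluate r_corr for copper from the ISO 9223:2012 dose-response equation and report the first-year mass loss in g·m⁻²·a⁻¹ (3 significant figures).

r_corr = 4.15 g·m⁻²·a⁻¹

copper: T≤10 °C ⇒ hinge +0.126·(-7.0−10) = -2.1420
  SO₂ term: 0.0053·113.2^0.26·exp(0.059·63-2.1420) = 0.08756
  Sd branch = 0.01025·Sd^0.27·e^(0.036·RH+0.049·T) = 0.3754 μm/a
  r_corr = 0.08756 + 0.3754 = 0.463 μm/a
Convert to mass loss: 0.463 μm/a × 8.96 g/cm³ = 4.148 g·m⁻²·a⁻¹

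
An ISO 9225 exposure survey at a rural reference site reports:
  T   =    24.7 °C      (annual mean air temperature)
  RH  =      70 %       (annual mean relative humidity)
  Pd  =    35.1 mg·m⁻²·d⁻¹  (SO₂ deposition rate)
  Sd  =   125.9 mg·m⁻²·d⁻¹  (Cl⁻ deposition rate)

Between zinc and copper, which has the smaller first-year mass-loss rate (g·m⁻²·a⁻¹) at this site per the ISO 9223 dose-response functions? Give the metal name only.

zinc: temperature factor f = -0.071·(14.7) = -1.0437
  Pd branch = 0.0129·Pd^0.44·e^(0.046·RH+f) = 0.5441 μm/a
  Sd branch = 0.0175·Sd^0.57·e^(0.008·RH+0.085·T) = 3.936 μm/a
  r_corr = 0.5441 + 3.936 = 4.48 μm/a
  mass loss = 4.48 μm/a × 7.14 g/cm³ = 31.99 g·m⁻²·a⁻¹
copper: f(T) = -0.080·(T−10) [T>10 °C] = -1.1760
  Pd branch = 0.0053·Pd^0.26·e^(0.059·RH+f) = 0.2564 μm/a
  Cl⁻ term: 0.01025·125.9^0.27·exp(0.036·70+0.049·24.7) = 1.577
  sum: 0.2564 + 1.577 → r_corr = 1.833 μm/a
  mass loss = 1.833 μm/a × 8.96 g/cm³ = 16.43 g·m⁻²·a⁻¹
Ordering by g·m⁻²·a⁻¹: zinc (32) > copper (16.4)

copper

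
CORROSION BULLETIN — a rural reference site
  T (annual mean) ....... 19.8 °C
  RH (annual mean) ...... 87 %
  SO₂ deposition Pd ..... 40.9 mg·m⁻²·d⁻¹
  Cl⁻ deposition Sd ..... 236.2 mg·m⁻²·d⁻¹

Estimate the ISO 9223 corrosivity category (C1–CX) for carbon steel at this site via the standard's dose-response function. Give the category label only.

carbon steel: f(T) = -0.054·(T−10) [T>10 °C] = -0.5292
  sulphur-dioxide contribution → 40.92 μm/a
  chloride contribution → 117.7 μm/a
  ⇒ r_corr(carbon steel) = 158.6 μm/a
159 μm/a falls in (80, 200] for carbon steel → category C5

C5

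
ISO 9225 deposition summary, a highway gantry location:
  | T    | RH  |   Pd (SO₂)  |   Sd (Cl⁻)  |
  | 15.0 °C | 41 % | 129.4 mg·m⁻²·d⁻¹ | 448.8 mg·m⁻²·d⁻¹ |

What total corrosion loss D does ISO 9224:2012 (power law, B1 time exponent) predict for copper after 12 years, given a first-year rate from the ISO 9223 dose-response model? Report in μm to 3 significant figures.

copper: f(T) = -0.080·(T−10) [T>10 °C] = -0.4000
  sulphur-dioxide contribution → 0.1413 μm/a
  chloride contribution → 0.4864 μm/a
  total first-year rate 0.6277 μm/a
Long-term exponent b (ISO 9224 Table 2, B1) = 0.667
  D(12) = 0.6277 × 12^0.667 = 0.6277 × 5.246 = 3.293 μm

D(12) = 3.29 μm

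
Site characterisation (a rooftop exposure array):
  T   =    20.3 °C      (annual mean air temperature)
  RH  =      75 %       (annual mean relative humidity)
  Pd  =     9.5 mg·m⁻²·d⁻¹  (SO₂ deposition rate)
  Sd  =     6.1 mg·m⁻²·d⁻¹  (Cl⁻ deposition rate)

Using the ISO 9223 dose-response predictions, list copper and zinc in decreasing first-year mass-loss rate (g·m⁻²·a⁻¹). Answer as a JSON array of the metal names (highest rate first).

["copper", "zinc"]

copper: temperature factor f = -0.080·(10.3) = -0.8240
  SO₂ term: 0.0053·9.5^0.26·exp(0.059·75-0.8240) = 0.3486
  Cl⁻ term: 0.01025·6.1^0.27·exp(0.036·75+0.049·20.3) = 0.672
  r_corr = 0.3486 + 0.672 = 1.021 μm/a
  mass loss = 1.021 μm/a × 8.96 g/cm³ = 9.145 g·m⁻²·a⁻¹
zinc: temperature factor f = -0.071·(10.3) = -0.7313
  Pd branch = 0.0129·Pd^0.44·e^(0.046·RH+f) = 0.5266 μm/a
  Cl⁻ term: 0.0175·6.1^0.57·exp(0.008·75+0.085·20.3) = 0.5019
  sum: 0.5266 + 0.5019 → r_corr = 1.029 μm/a
  mass loss = 1.029 μm/a × 7.14 g/cm³ = 7.344 g·m⁻²·a⁻¹
Ordering by g·m⁻²·a⁻¹: copper (9.14) > zinc (7.34)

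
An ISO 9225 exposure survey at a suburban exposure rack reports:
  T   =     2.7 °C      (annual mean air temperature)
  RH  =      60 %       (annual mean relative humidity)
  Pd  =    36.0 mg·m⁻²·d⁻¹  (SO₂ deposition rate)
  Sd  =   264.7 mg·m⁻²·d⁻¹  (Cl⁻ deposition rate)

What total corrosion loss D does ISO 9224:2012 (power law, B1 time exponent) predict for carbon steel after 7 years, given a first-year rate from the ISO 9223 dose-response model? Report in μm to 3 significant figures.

D(7) = 107 μm

carbon steel: T≤10 °C ⇒ hinge +0.150·(2.7−10) = -1.0950
  SO₂ term: 1.77·36.0^0.52·exp(0.02·60-1.0950) = 12.67
  Sd branch = 0.102·Sd^0.62·e^(0.033·RH+0.04·T) = 26.15 μm/a
  r_corr = 12.67 + 26.15 = 38.82 μm/a
Long-term exponent b (ISO 9224 Table 2, B1) = 0.523
  D(7) = 38.82 × 7^0.523 = 38.82 × 2.767 = 107.4 μm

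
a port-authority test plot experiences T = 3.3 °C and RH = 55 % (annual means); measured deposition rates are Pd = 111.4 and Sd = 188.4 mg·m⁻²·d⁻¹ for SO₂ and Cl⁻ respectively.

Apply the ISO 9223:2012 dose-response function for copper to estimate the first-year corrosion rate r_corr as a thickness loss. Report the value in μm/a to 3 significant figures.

r_corr = 0.558 μm/a

copper: f(T) = +0.126·(T−10) [T≤10 °C] = -0.8442
  sulphur-dioxide contribution → 0.1991 μm/a
  chloride contribution → 0.359 μm/a
  ⇒ r_corr(copper) = 0.5581 μm/a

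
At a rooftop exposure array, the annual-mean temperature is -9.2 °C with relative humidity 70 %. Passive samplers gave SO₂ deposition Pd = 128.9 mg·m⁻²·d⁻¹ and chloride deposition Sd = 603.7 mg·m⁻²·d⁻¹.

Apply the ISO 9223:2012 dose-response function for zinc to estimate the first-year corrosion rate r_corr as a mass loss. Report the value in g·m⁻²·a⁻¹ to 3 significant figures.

r_corr = 13.3 g·m⁻²·a⁻¹

zinc: T≤10 °C ⇒ hinge +0.038·(-9.2−10) = -0.7296
  SO₂ term: 0.0129·128.9^0.44·exp(0.046·70-0.7296) = 1.32
  Cl⁻ term: 0.0175·603.7^0.57·exp(0.008·70+0.085·-9.2) = 0.5391
  sum: 1.32 + 0.5391 → r_corr = 1.859 μm/a
Convert to mass loss: 1.859 μm/a × 7.14 g/cm³ = 13.28 g·m⁻²·a⁻¹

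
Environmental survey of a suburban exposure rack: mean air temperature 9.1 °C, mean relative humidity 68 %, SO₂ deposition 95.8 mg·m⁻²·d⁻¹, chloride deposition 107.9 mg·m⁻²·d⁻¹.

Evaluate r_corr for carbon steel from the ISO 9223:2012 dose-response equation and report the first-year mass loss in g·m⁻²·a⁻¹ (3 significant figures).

carbon steel: T≤10 °C ⇒ hinge +0.150·(9.1−10) = -0.1350
  Pd branch = 1.77·Pd^0.52·e^(0.02·RH+f) = 64.61 μm/a
  Cl⁻ term: 0.102·107.9^0.62·exp(0.033·68+0.04·9.1) = 25.22
  r_corr = 64.61 + 25.22 = 89.83 μm/a
Convert to mass loss: 89.83 μm/a × 7.85 g/cm³ = 705.1 g·m⁻²·a⁻¹

r_corr = 705 g·m⁻²·a⁻¹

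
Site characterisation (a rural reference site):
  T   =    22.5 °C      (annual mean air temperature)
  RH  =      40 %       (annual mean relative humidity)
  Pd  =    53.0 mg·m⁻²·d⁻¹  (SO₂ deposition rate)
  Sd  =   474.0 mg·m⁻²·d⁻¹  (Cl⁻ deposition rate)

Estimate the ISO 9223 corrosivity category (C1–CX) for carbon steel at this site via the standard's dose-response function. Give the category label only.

carbon steel: T>10 °C ⇒ hinge -0.054·(22.5−10) = -0.6750
  Pd branch = 1.77·Pd^0.52·e^(0.02·RH+f) = 15.81 μm/a
  Sd branch = 0.102·Sd^0.62·e^(0.033·RH+0.04·T) = 42.83 μm/a
  sum: 15.81 + 42.83 → r_corr = 58.64 μm/a
ISO 9223 Table 2 (carbon steel): 50 < 58.6 ≤ 80 μm/a ⇒ C4

C4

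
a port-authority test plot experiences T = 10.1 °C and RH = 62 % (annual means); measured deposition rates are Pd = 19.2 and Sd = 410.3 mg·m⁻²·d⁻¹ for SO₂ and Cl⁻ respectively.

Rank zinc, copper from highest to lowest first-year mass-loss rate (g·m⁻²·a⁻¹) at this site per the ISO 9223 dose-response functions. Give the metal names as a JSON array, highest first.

["zinc", "copper"]

zinc: temperature factor f = -0.071·(0.1) = -0.0071
  Pd branch = 0.0129·Pd^0.44·e^(0.046·RH+f) = 0.8143 μm/a
  Sd branch = 0.0175·Sd^0.57·e^(0.008·RH+0.085·T) = 2.093 μm/a
  sum: 0.8143 + 2.093 → r_corr = 2.907 μm/a
  mass loss = 2.907 μm/a × 7.14 g/cm³ = 20.76 g·m⁻²·a⁻¹
copper: temperature factor f = -0.080·(0.1) = -0.0080
  Pd branch = 0.0053·Pd^0.26·e^(0.059·RH+f) = 0.4397 μm/a
  Sd branch = 0.01025·Sd^0.27·e^(0.036·RH+0.049·T) = 0.7953 μm/a
  r_corr = 0.4397 + 0.7953 = 1.235 μm/a
  mass loss = 1.235 μm/a × 8.96 g/cm³ = 11.07 g·m⁻²·a⁻¹
Ordering by g·m⁻²·a⁻¹: zinc (20.8) > copper (11.1)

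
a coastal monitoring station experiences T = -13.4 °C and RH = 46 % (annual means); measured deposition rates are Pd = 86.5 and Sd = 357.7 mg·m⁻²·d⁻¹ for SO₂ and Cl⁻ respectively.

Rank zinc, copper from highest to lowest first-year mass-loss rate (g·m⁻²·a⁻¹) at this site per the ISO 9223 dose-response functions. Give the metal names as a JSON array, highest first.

["zinc", "copper"]

zinc: T≤10 °C ⇒ hinge +0.038·(-13.4−10) = -0.8892
  SO₂ term: 0.0129·86.5^0.44·exp(0.046·46-0.8892) = 0.3131
  Cl⁻ term: 0.0175·357.7^0.57·exp(0.008·46+0.085·-13.4) = 0.231
  r_corr = 0.3131 + 0.231 = 0.5441 μm/a
  mass loss = 0.5441 μm/a × 7.14 g/cm³ = 3.885 g·m⁻²·a⁻¹
copper: T≤10 °C ⇒ hinge +0.126·(-13.4−10) = -2.9484
  SO₂ term: 0.0053·86.5^0.26·exp(0.059·46-2.9484) = 0.01337
  Sd branch = 0.01025·Sd^0.27·e^(0.036·RH+0.049·T) = 0.1362 μm/a
  sum: 0.01337 + 0.1362 → r_corr = 0.1496 μm/a
  mass loss = 0.1496 μm/a × 8.96 g/cm³ = 1.34 g·m⁻²·a⁻¹
Ordering by g·m⁻²·a⁻¹: zinc (3.89) > copper (1.34)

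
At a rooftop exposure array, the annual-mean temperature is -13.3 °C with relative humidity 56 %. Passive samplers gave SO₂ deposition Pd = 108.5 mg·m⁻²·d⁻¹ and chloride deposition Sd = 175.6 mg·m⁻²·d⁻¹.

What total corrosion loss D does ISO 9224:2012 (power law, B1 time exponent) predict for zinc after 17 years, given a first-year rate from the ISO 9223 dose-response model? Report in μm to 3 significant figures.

D(17) = 7.19 μm

zinc: temperature factor f = +0.038·(-23.3) = -0.8854
  SO₂ term: 0.0129·108.5^0.44·exp(0.046·56-0.8854) = 0.55
  Cl⁻ term: 0.0175·175.6^0.57·exp(0.008·56+0.085·-13.3) = 0.1683
  r_corr = 0.55 + 0.1683 = 0.7183 μm/a
ISO 9224: D(t) = r_corr · t^b with b = 0.813 (zinc, B1)
  D(17) = 0.7183 × 17^0.813 = 0.7183 × 10.01 = 7.189 μm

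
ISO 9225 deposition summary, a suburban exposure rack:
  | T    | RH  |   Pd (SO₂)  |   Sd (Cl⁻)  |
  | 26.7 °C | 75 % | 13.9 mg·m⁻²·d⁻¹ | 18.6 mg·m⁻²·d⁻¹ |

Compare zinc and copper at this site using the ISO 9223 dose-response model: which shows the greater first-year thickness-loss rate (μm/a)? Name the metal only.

zinc: f(T) = -0.071·(T−10) [T>10 °C] = -1.1857
  Pd branch = 0.0129·Pd^0.44·e^(0.046·RH+f) = 0.3953 μm/a
  Sd branch = 0.0175·Sd^0.57·e^(0.008·RH+0.085·T) = 1.633 μm/a
  r_corr = 0.3953 + 1.633 = 2.028 μm/a
copper: T>10 °C ⇒ hinge -0.080·(26.7−10) = -1.3360
  Pd branch = 0.0053·Pd^0.26·e^(0.059·RH+f) = 0.2307 μm/a
  Cl⁻ term: 0.01025·18.6^0.27·exp(0.036·75+0.049·26.7) = 1.242
  sum: 0.2307 + 1.242 → r_corr = 1.473 μm/a
Ordering by μm/a: zinc (2.03) > copper (1.47)

zinc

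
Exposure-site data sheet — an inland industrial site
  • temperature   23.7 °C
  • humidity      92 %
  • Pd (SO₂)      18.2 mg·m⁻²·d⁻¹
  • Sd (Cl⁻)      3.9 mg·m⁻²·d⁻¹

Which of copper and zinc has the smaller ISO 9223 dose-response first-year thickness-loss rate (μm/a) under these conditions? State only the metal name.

copper: temperature factor f = -0.080·(13.7) = -1.0960
  SO₂ term: 0.0053·18.2^0.26·exp(0.059·92-1.0960) = 0.8575
  Cl⁻ term: 0.01025·3.9^0.27·exp(0.036·92+0.049·23.7) = 1.297
  sum: 0.8575 + 1.297 → r_corr = 2.155 μm/a
zinc: temperature factor f = -0.071·(13.7) = -0.9727
  SO₂ term: 0.0129·18.2^0.44·exp(0.046·92-0.9727) = 1.204
  Sd branch = 0.0175·Sd^0.57·e^(0.008·RH+0.085·T) = 0.5949 μm/a
  sum: 1.204 + 0.5949 → r_corr = 1.799 μm/a
Ordering by μm/a: copper (2.15) > zinc (1.8)

zinc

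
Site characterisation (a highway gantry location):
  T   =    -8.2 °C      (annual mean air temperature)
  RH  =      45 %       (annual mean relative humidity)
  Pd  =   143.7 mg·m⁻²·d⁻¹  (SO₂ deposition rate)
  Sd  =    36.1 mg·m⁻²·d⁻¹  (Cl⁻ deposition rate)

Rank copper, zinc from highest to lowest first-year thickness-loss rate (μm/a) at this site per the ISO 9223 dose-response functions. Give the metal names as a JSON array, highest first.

["zinc", "copper"]

copper: T≤10 °C ⇒ hinge +0.126·(-8.2−10) = -2.2932
  SO₂ term: 0.0053·143.7^0.26·exp(0.059·45-2.2932) = 0.02769
  Cl⁻ term: 0.01025·36.1^0.27·exp(0.036·45+0.049·-8.2) = 0.09127
  sum: 0.02769 + 0.09127 → r_corr = 0.119 μm/a
zinc: T≤10 °C ⇒ hinge +0.038·(-8.2−10) = -0.6916
  SO₂ term: 0.0129·143.7^0.44·exp(0.046·45-0.6916) = 0.4555
  Cl⁻ term: 0.0175·36.1^0.57·exp(0.008·45+0.085·-8.2) = 0.09649
  r_corr = 0.4555 + 0.09649 = 0.552 μm/a
Ordering by μm/a: zinc (0.552) > copper (0.119)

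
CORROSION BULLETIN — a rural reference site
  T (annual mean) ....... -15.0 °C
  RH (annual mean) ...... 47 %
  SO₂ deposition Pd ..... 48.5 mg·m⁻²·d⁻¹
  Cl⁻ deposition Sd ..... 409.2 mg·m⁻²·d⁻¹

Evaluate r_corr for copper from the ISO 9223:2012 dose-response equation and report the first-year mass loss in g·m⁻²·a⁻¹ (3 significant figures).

r_corr = 1.30 g·m⁻²·a⁻¹

copper: T≤10 °C ⇒ hinge +0.126·(-15.0−10) = -3.1500
  sulphur-dioxide contribution → 0.009973 μm/a
  chloride contribution → 0.1354 μm/a
  ⇒ r_corr(copper) = 0.1454 μm/a
Convert to mass loss: 0.1454 μm/a × 8.96 g/cm³ = 1.302 g·m⁻²·a⁻¹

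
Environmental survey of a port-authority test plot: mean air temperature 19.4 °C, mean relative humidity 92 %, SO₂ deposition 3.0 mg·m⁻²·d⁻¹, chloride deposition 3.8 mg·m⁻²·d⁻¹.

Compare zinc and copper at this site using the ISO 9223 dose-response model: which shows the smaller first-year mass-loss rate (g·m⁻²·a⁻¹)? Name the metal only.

zinc: temperature factor f = -0.071·(9.4) = -0.6674
  Pd branch = 0.0129·Pd^0.44·e^(0.046·RH+f) = 0.7389 μm/a
  Cl⁻ term: 0.0175·3.8^0.57·exp(0.008·92+0.085·19.4) = 0.4067
  r_corr = 0.7389 + 0.4067 = 1.146 μm/a
  mass loss = 1.146 μm/a × 7.14 g/cm³ = 8.18 g·m⁻²·a⁻¹
copper: T>10 °C ⇒ hinge -0.080·(19.4−10) = -0.7520
  SO₂ term: 0.0053·3.0^0.26·exp(0.059·92-0.7520) = 0.757
  Cl⁻ term: 0.01025·3.8^0.27·exp(0.036·92+0.049·19.4) = 1.043
  r_corr = 0.757 + 1.043 = 1.8 μm/a
  mass loss = 1.8 μm/a × 8.96 g/cm³ = 16.13 g·m⁻²·a⁻¹
Ordering by g·m⁻²·a⁻¹: copper (16.1) > zinc (8.18)

zinc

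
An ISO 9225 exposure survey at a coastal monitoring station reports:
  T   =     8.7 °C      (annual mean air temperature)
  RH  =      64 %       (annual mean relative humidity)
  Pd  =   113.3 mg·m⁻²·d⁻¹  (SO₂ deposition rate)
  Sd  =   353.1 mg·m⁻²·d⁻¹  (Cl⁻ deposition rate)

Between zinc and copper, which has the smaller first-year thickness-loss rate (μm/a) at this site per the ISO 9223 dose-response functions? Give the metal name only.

copper

zinc: f(T) = +0.038·(T−10) [T≤10 °C] = -0.0494
  SO₂ term: 0.0129·113.3^0.44·exp(0.046·64-0.0494) = 1.869
  Sd branch = 0.0175·Sd^0.57·e^(0.008·RH+0.085·T) = 1.733 μm/a
  sum: 1.869 + 1.733 → r_corr = 3.602 μm/a
copper: temperature factor f = +0.126·(-1.3) = -0.1638
  SO₂ term: 0.0053·113.3^0.26·exp(0.059·64-0.1638) = 0.6716
  Sd branch = 0.01025·Sd^0.27·e^(0.036·RH+0.049·T) = 0.7663 μm/a
  sum: 0.6716 + 0.7663 → r_corr = 1.438 μm/a
Ordering by μm/a: zinc (3.6) > copper (1.44)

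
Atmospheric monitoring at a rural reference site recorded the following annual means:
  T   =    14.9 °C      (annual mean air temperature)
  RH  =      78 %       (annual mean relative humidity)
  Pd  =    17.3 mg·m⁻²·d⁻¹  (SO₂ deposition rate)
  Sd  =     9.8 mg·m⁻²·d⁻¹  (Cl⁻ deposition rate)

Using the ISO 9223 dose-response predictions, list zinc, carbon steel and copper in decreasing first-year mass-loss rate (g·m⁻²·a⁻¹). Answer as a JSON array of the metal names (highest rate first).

["carbon steel", "copper", "zinc"]

zinc: f(T) = -0.071·(T−10) [T>10 °C] = -0.3479
  Pd branch = 0.0129·Pd^0.44·e^(0.046·RH+f) = 1.155 μm/a
  Cl⁻ term: 0.0175·9.8^0.57·exp(0.008·78+0.085·14.9) = 0.4257
  r_corr = 1.155 + 0.4257 = 1.58 μm/a
  mass loss = 1.58 μm/a × 7.14 g/cm³ = 11.28 g·m⁻²·a⁻¹
carbon steel: f(T) = -0.054·(T−10) [T>10 °C] = -0.2646
  Pd branch = 1.77·Pd^0.52·e^(0.02·RH+f) = 28.47 μm/a
  Cl⁻ term: 0.102·9.8^0.62·exp(0.033·78+0.04·14.9) = 9.997
  r_corr = 28.47 + 9.997 = 38.46 μm/a
  mass loss = 38.46 μm/a × 7.85 g/cm³ = 301.9 g·m⁻²·a⁻¹
copper: T>10 °C ⇒ hinge -0.080·(14.9−10) = -0.3920
  Pd branch = 0.0053·Pd^0.26·e^(0.059·RH+f) = 0.7491 μm/a
  Cl⁻ term: 0.01025·9.8^0.27·exp(0.036·78+0.049·14.9) = 0.653
  sum: 0.7491 + 0.653 → r_corr = 1.402 μm/a
  mass loss = 1.402 μm/a × 8.96 g/cm³ = 12.56 g·m⁻²·a⁻¹
Ordering by g·m⁻²·a⁻¹: carbon steel (302) > copper (12.6) > zinc (11.3)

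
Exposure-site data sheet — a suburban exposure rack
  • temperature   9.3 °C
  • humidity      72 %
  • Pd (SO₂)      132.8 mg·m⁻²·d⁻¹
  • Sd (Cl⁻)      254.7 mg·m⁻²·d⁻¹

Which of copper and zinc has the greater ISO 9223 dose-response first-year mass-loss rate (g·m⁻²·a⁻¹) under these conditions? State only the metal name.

zinc

copper: f(T) = +0.126·(T−10) [T≤10 °C] = -0.0882
  SO₂ term: 0.0053·132.8^0.26·exp(0.059·72-0.0882) = 1.21
  Sd branch = 0.01025·Sd^0.27·e^(0.036·RH+0.049·T) = 0.9637 μm/a
  sum: 1.21 + 0.9637 → r_corr = 2.174 μm/a
  mass loss = 2.174 μm/a × 8.96 g/cm³ = 19.48 g·m⁻²·a⁻¹
zinc: T≤10 °C ⇒ hinge +0.038·(9.3−10) = -0.0266
  Pd branch = 0.0129·Pd^0.44·e^(0.046·RH+f) = 2.962 μm/a
  Cl⁻ term: 0.0175·254.7^0.57·exp(0.008·72+0.085·9.3) = 1.614
  r_corr = 2.962 + 1.614 = 4.576 μm/a
  mass loss = 4.576 μm/a × 7.14 g/cm³ = 32.68 g·m⁻²·a⁻¹
Ordering by g·m⁻²·a⁻¹: zinc (32.7) > copper (19.5)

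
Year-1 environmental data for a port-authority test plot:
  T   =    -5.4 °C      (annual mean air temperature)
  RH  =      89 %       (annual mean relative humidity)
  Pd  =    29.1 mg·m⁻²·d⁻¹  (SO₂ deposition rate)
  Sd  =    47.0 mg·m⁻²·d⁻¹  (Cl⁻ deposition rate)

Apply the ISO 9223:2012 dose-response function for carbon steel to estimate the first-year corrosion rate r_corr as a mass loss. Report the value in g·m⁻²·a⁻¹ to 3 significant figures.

r_corr = 180 g·m⁻²·a⁻¹

carbon steel: temperature factor f = +0.150·(-15.4) = -2.3100
  SO₂ term: 1.77·29.1^0.52·exp(0.02·89-2.3100) = 6.012
  Sd branch = 0.102·Sd^0.62·e^(0.033·RH+0.04·T) = 16.87 μm/a
  r_corr = 6.012 + 16.87 = 22.88 μm/a
Convert to mass loss: 22.88 μm/a × 7.85 g/cm³ = 179.6 g·m⁻²·a⁻¹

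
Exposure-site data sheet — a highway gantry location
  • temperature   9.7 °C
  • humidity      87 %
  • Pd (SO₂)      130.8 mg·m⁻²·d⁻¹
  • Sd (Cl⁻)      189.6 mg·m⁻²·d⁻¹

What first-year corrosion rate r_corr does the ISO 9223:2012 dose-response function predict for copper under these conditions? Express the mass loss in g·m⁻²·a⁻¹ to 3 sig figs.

copper: temperature factor f = +0.126·(-0.3) = -0.0378
  Pd branch = 0.0053·Pd^0.26·e^(0.059·RH+f) = 3.072 μm/a
  Cl⁻ term: 0.01025·189.6^0.27·exp(0.036·87+0.049·9.7) = 1.557
  sum: 3.072 + 1.557 → r_corr = 4.629 μm/a
Convert to mass loss: 4.629 μm/a × 8.96 g/cm³ = 41.48 g·m⁻²·a⁻¹

r_corr = 41.5 g·m⁻²·a⁻¹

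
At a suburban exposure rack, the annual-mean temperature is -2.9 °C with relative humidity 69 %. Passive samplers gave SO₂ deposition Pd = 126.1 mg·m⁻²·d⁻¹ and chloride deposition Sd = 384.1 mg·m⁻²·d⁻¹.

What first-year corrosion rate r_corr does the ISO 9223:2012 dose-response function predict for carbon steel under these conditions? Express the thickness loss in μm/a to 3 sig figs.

r_corr = 48.0 μm/a

carbon steel: f(T) = +0.150·(T−10) [T≤10 °C] = -1.9350
  Pd branch = 1.77·Pd^0.52·e^(0.02·RH+f) = 12.57 μm/a
  Sd branch = 0.102·Sd^0.62·e^(0.033·RH+0.04·T) = 35.44 μm/a
  sum: 12.57 + 35.44 → r_corr = 48.01 μm/a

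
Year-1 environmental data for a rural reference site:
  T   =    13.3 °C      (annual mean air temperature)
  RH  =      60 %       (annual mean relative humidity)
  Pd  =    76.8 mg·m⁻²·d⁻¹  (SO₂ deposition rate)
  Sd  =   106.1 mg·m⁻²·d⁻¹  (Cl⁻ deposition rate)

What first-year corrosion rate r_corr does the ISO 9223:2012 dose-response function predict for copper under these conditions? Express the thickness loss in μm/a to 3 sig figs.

copper: T>10 °C ⇒ hinge -0.080·(13.3−10) = -0.2640
  Pd branch = 0.0053·Pd^0.26·e^(0.059·RH+f) = 0.4337 μm/a
  Cl⁻ term: 0.01025·106.1^0.27·exp(0.036·60+0.049·13.3) = 0.6009
  r_corr = 0.4337 + 0.6009 = 1.035 μm/a

r_corr = 1.03 μm/a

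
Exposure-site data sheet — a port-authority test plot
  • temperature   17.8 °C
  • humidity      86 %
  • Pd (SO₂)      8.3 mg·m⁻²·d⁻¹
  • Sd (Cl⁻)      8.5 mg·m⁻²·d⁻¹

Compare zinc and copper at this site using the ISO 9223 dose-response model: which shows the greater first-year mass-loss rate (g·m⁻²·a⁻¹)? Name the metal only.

zinc: T>10 °C ⇒ hinge -0.071·(17.8−10) = -0.5538
  sulphur-dioxide contribution → 0.983 μm/a
  chloride contribution → 0.5354 μm/a
  ⇒ r_corr(zinc) = 1.518 μm/a
  mass loss = 1.518 μm/a × 7.14 g/cm³ = 10.84 g·m⁻²·a⁻¹
copper: T>10 °C ⇒ hinge -0.080·(17.8−10) = -0.6240
  sulphur-dioxide contribution → 0.7868 μm/a
  chloride contribution → 0.9661 μm/a
  ⇒ r_corr(copper) = 1.753 μm/a
  mass loss = 1.753 μm/a × 8.96 g/cm³ = 15.71 g·m⁻²·a⁻¹
Ordering by g·m⁻²·a⁻¹: copper (15.7) > zinc (10.8)

copper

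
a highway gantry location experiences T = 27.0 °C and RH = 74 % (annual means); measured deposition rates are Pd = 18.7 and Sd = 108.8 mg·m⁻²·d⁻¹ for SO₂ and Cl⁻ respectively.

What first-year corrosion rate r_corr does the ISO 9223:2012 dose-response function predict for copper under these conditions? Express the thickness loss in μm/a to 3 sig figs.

r_corr = 2.19 μm/a

copper: temperature factor f = -0.080·(17.0) = -1.3600
  SO₂ term: 0.0053·18.7^0.26·exp(0.059·74-1.3600) = 0.2293
  Cl⁻ term: 0.01025·108.8^0.27·exp(0.036·74+0.049·27.0) = 1.96
  r_corr = 0.2293 + 1.96 = 2.189 μm/a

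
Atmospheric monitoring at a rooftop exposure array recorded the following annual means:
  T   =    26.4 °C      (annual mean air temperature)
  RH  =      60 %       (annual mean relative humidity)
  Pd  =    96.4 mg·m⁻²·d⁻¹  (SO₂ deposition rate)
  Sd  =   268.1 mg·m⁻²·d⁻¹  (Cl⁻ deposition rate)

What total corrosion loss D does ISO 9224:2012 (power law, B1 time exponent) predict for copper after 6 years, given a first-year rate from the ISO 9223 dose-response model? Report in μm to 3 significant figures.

copper: f(T) = -0.080·(T−10) [T>10 °C] = -1.3120
  sulphur-dioxide contribution → 0.1613 μm/a
  chloride contribution → 1.466 μm/a
  ⇒ r_corr(copper) = 1.628 μm/a
ISO 9224: D(t) = r_corr · t^b with b = 0.667 (copper, B1)
  D(6) = 1.628 × 6^0.667 = 1.628 × 3.304 = 5.378 μm

D(6) = 5.38 μm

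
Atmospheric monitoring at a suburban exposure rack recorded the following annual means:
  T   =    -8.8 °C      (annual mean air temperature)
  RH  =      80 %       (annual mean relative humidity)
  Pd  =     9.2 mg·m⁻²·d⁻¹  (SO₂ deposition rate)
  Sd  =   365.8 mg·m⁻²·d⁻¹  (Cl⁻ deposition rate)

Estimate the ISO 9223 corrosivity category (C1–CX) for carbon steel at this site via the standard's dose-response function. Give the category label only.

carbon steel: f(T) = +0.150·(T−10) [T≤10 °C] = -2.8200
  sulphur-dioxide contribution → 1.657 μm/a
  chloride contribution → 39.04 μm/a
  ⇒ r_corr(carbon steel) = 40.69 μm/a
40.7 μm/a falls in (25, 50] for carbon steel → category C3

C3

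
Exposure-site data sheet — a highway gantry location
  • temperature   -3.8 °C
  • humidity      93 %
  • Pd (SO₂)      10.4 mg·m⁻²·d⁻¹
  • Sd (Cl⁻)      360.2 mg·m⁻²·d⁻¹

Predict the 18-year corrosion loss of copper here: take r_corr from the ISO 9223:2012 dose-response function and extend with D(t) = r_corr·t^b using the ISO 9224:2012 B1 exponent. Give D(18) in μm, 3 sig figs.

copper: T≤10 °C ⇒ hinge +0.126·(-3.8−10) = -1.7388
  SO₂ term: 0.0053·10.4^0.26·exp(0.059·93-1.7388) = 0.4135
  Sd branch = 0.01025·Sd^0.27·e^(0.036·RH+0.049·T) = 1.186 μm/a
  sum: 0.4135 + 1.186 → r_corr = 1.6 μm/a
Power-law: D(18) = r_corr · 18^0.667
  D(18) = 1.6 × 18^0.667 = 1.6 × 6.875 = 11 μm

D(18) = 11.0 μm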